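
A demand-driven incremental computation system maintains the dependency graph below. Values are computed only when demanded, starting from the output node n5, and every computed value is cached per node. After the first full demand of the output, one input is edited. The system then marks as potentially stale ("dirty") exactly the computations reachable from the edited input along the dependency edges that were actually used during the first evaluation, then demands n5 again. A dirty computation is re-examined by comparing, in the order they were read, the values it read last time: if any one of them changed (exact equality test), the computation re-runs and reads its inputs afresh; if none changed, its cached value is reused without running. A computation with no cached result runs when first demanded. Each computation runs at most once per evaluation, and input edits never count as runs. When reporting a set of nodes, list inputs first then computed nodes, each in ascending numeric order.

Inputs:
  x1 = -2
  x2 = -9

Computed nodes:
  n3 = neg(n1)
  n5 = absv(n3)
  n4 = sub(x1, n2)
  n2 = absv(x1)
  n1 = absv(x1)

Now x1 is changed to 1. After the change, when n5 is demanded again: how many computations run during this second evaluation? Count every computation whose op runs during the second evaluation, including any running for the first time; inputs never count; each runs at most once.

First evaluation (everything demanded from the output):
  n1 = absv(-2) = 2
  n3 = neg(2) = -2
  n5 = absv(-2) = 2

Propagation after the edit:
  n1: runs — x1 -2->1; result 1.
  n3: runs — n1 2->1; result -1.
  n5: runs — n3 -2->-1; result 1.

Computations that run: n1, n3, n5 — 3 in total.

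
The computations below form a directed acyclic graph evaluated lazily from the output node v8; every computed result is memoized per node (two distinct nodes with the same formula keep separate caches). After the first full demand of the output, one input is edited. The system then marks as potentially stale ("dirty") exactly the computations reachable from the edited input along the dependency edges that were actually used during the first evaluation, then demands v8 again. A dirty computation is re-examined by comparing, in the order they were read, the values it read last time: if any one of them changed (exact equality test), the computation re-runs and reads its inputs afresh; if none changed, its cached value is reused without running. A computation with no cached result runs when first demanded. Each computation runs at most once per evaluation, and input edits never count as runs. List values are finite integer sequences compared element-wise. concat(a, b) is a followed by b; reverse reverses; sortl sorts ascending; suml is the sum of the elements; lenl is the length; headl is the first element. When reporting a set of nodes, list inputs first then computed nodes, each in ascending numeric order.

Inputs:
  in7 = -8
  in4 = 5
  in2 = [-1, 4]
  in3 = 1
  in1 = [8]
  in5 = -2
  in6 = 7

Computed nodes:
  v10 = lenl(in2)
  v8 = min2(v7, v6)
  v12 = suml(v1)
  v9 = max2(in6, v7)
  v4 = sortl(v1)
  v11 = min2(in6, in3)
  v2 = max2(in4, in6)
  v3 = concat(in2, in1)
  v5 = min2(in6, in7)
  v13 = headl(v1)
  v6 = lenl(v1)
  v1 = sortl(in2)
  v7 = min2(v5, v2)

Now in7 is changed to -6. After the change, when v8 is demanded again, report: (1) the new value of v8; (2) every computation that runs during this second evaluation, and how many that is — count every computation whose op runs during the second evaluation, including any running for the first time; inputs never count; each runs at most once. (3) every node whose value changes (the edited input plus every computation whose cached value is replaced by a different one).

First demand of the output computes:
  v1 = sortl([-1, 4]) = [-1, 4]
  v2 = max2(5, 7) = 7
  v5 = min2(7, -8) = -8
  v6 = lenl([-1, 4]) = 2
  v7 = min2(-8, 7) = -8
  v8 = min2(-8, 2) = -8

After the edit, cleaning proceeds:
  v5: a read changed (in7 -8->-6) — executes, giving -6.
  v7: a read changed (v5 -8->-6) — executes, giving -6.
  v8: a read changed (v7 -8->-6) — executes, giving -6.

Demanding v8 again yields -6.
3 computations run: v5, v7, v8.
The nodes whose values change: in7, v5, v7, v8.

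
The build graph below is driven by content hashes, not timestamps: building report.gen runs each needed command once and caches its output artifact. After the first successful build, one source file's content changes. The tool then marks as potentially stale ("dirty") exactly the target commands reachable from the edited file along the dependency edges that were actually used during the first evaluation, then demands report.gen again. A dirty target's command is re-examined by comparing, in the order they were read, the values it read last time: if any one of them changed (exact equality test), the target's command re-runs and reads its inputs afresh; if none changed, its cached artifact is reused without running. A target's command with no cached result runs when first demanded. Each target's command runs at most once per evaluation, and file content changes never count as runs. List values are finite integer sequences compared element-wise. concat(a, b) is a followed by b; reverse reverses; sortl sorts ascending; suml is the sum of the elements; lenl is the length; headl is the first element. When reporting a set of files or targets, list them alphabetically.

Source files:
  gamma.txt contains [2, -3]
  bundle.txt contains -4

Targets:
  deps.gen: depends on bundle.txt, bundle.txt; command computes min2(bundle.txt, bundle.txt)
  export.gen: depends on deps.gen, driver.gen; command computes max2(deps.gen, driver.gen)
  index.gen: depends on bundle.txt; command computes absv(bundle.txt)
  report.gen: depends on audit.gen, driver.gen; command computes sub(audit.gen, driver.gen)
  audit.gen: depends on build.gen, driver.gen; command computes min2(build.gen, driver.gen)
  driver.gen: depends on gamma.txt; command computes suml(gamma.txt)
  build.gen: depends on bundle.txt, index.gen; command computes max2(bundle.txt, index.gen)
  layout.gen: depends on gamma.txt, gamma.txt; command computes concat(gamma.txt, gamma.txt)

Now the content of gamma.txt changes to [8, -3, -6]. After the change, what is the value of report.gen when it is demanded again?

report.gen now evaluates to 0.
The important point: driver.gen recomputes to an identical value, and the output ends up unchanged.

Initial pass — values computed on the first demand:
  driver.gen = suml([2, -3]) = -1
  index.gen = absv(-4) = 4
  build.gen = max2(-4, 4) = 4
  audit.gen = min2(4, -1) = -1
  report.gen = sub(-1, -1) = 0

Second demand — change propagation:
  driver.gen: re-runs because gamma.txt [2, -3]->[8, -3, -6]; new result -1 (unchanged).
  audit.gen: re-examined; everything it read last time is the same (build.gen unchanged, driver.gen unchanged) — cache -1 kept, no run.
  report.gen: re-examined; everything it read last time is the same (audit.gen unchanged, driver.gen unchanged) — cache 0 kept, no run.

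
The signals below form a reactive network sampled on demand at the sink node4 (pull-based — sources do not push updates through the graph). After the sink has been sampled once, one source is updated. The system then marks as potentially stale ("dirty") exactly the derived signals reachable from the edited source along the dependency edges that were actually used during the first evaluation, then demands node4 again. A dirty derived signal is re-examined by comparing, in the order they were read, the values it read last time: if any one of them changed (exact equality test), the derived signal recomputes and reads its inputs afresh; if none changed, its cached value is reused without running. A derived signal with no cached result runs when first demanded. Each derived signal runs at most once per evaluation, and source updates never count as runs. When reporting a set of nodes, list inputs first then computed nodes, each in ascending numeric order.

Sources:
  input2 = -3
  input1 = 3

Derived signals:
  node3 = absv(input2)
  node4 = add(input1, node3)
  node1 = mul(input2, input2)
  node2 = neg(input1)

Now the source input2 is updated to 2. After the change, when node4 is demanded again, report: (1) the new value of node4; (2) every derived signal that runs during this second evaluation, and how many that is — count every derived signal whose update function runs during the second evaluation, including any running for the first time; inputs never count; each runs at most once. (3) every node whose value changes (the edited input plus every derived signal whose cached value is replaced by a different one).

node4 now evaluates to 5.
Run set: node3, node4 (2 run).
Changed values: input2, node3, node4.

Initial pass — values computed on the first demand:
  node3 = absv(-3) = 3
  node4 = add(3, 3) = 6

Second demand — change propagation:
  node3: re-runs because input2 -3->2; new result 2.
  node4: re-runs because node3 3->2; new result 5.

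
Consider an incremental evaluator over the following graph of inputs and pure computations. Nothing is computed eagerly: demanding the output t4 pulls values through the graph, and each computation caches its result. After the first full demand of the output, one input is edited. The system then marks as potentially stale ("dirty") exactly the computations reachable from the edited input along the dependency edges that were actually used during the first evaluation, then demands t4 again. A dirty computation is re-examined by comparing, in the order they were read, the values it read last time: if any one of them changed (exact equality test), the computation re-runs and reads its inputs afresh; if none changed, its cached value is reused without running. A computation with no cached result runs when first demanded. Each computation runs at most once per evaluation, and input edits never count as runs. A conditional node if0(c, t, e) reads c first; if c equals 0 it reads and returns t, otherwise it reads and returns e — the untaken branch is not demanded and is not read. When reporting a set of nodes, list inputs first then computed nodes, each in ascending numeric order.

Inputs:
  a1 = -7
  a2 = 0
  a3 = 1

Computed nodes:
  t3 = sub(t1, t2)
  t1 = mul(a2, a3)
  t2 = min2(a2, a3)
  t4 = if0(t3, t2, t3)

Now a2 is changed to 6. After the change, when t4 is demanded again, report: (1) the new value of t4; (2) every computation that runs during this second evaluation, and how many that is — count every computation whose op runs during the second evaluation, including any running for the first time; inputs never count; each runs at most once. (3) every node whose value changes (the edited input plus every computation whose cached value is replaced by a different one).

t4 now evaluates to 5.
Run set: t1, t2, t3, t4 (4 run).
Changed values: a2, t1, t2, t3, t4.

Initial pass — values computed on the first demand:
  t1 = mul(0, 1) = 0
  t2 = min2(0, 1) = 0
  t3 = sub(0, 0) = 0
  t4 = if0(t3=0 -> then branch t2) = 0

Second demand — change propagation:
  t1: re-runs because a2 0->6; new result 6.
  t2: re-runs because a2 0->6; new result 1.
  t3: re-runs because t1 0->6; t2 0->1; new result 5.
  t4: re-runs because t3 0->5; t2 0->1; new result 5.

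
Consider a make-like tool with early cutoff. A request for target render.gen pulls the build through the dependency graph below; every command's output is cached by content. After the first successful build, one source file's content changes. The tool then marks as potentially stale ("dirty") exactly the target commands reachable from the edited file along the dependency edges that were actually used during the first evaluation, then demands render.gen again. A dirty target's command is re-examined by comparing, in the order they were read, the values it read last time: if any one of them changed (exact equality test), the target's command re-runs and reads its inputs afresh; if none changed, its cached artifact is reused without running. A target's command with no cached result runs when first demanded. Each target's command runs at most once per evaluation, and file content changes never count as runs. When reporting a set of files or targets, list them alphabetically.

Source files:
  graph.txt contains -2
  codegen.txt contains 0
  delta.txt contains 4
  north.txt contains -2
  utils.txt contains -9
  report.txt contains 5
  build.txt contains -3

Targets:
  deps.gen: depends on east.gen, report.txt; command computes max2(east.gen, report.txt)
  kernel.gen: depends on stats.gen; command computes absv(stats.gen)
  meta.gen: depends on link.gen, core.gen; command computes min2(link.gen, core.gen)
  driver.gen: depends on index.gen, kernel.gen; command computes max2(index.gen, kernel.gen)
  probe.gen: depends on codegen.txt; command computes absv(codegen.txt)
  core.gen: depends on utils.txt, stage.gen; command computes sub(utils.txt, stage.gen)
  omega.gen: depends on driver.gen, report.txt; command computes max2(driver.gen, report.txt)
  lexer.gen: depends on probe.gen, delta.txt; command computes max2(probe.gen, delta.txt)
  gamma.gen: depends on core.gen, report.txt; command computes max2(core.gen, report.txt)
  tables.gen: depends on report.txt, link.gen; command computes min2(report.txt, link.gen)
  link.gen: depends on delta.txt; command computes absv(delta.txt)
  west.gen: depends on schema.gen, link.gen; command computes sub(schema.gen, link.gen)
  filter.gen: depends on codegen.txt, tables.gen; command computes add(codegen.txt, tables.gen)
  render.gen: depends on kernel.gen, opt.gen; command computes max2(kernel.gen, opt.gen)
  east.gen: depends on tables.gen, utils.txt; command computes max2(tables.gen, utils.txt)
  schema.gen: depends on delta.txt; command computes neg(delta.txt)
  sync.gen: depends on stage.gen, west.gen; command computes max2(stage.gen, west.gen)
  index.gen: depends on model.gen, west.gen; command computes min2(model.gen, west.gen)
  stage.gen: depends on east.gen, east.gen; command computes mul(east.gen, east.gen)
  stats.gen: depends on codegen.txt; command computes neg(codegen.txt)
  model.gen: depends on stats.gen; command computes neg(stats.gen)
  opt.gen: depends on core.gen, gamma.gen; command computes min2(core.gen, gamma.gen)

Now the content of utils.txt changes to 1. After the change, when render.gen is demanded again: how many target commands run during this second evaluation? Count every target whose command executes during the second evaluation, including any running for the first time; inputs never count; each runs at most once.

5 target commands run: core.gen, east.gen, gamma.gen, opt.gen, render.gen.
Note where the cutoff bites: stage.gen is checked, finds nothing changed, and keeps its cache.

First demand of the output computes:
  link.gen = absv(4) = 4
  stats.gen = neg(0) = 0
  kernel.gen = absv(0) = 0
  tables.gen = min2(5, 4) = 4
  east.gen = max2(4, -9) = 4
  stage.gen = mul(4, 4) = 16
  core.gen = sub(-9, 16) = -25
  gamma.gen = max2(-25, 5) = 5
  opt.gen = min2(-25, 5) = -25
  render.gen = max2(0, -25) = 0

After the edit, cleaning proceeds:
  east.gen: a read changed (utils.txt -9->1) — executes, giving 4 — identical to its old value.
  stage.gen: dirty, but its reads are unchanged (east.gen unchanged, east.gen unchanged); cached 16 stands.
  core.gen: a read changed (utils.txt -9->1) — executes, giving -15.
  gamma.gen: a read changed (core.gen -25->-15) — executes, giving 5 — identical to its old value.
  opt.gen: a read changed (core.gen -25->-15) — executes, giving -15.
  render.gen: a read changed (opt.gen -25->-15) — executes, giving 0 — identical to its old value.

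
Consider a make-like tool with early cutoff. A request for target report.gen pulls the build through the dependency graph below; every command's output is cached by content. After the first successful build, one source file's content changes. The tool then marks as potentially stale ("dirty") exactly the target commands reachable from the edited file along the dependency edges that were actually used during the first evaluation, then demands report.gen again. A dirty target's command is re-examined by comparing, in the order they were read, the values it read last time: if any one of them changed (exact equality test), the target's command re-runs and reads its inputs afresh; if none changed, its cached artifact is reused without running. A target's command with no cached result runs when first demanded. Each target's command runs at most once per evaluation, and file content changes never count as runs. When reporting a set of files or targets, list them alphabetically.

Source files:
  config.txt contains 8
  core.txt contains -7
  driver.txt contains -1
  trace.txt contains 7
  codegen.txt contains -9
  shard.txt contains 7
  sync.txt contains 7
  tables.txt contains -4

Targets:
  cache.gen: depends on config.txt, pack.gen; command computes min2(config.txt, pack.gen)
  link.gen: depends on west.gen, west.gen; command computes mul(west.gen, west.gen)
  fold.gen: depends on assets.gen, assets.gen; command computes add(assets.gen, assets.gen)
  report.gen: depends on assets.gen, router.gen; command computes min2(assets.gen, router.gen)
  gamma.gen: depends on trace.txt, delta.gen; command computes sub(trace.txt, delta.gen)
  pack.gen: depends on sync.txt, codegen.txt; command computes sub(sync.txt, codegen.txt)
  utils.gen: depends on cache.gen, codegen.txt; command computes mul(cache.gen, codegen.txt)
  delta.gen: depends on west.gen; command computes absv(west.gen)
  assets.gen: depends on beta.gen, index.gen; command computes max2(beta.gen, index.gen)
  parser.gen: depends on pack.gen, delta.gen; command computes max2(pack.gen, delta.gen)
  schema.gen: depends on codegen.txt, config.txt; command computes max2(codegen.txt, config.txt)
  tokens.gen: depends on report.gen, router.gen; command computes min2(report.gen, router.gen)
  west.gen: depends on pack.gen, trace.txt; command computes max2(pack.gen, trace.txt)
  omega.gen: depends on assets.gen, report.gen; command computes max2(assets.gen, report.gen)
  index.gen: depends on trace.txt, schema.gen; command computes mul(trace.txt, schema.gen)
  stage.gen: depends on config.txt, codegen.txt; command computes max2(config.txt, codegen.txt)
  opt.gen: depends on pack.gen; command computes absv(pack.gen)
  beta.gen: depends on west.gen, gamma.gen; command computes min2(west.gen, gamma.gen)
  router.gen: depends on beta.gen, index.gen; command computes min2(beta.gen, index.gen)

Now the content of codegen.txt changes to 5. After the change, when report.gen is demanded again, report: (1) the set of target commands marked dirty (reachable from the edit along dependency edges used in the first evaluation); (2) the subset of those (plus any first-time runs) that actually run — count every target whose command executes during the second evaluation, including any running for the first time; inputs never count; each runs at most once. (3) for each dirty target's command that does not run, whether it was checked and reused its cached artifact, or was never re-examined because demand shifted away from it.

The edit dirties: assets.gen, beta.gen, delta.gen, gamma.gen, index.gen, pack.gen, report.gen, router.gen, schema.gen, west.gen.
9 target commands run: assets.gen, beta.gen, delta.gen, gamma.gen, pack.gen, report.gen, router.gen, schema.gen, west.gen.
Cache hits after checking: index.gen.
Note where the cutoff bites: index.gen is checked, finds nothing changed, and keeps its cache.

First demand of the output computes:
  pack.gen = sub(7, -9) = 16
  schema.gen = max2(-9, 8) = 8
  index.gen = mul(7, 8) = 56
  west.gen = max2(16, 7) = 16
  delta.gen = absv(16) = 16
  gamma.gen = sub(7, 16) = -9
  beta.gen = min2(16, -9) = -9
  assets.gen = max2(-9, 56) = 56
  router.gen = min2(-9, 56) = -9
  report.gen = min2(56, -9) = -9

After the edit, cleaning proceeds:
  pack.gen: a read changed (codegen.txt -9->5) — executes, giving 2.
  schema.gen: a read changed (codegen.txt -9->5) — executes, giving 8 — identical to its old value.
  index.gen: dirty, but its reads are unchanged (trace.txt unchanged, schema.gen unchanged); cached 56 stands.
  west.gen: a read changed (pack.gen 16->2) — executes, giving 7.
  delta.gen: a read changed (west.gen 16->7) — executes, giving 7.
  gamma.gen: a read changed (delta.gen 16->7) — executes, giving 0.
  beta.gen: a read changed (west.gen 16->7; gamma.gen -9->0) — executes, giving 0.
  assets.gen: a read changed (beta.gen -9->0) — executes, giving 56 — identical to its old value.
  router.gen: a read changed (beta.gen -9->0) — executes, giving 0.
  report.gen: a read changed (router.gen -9->0) — executes, giving 0.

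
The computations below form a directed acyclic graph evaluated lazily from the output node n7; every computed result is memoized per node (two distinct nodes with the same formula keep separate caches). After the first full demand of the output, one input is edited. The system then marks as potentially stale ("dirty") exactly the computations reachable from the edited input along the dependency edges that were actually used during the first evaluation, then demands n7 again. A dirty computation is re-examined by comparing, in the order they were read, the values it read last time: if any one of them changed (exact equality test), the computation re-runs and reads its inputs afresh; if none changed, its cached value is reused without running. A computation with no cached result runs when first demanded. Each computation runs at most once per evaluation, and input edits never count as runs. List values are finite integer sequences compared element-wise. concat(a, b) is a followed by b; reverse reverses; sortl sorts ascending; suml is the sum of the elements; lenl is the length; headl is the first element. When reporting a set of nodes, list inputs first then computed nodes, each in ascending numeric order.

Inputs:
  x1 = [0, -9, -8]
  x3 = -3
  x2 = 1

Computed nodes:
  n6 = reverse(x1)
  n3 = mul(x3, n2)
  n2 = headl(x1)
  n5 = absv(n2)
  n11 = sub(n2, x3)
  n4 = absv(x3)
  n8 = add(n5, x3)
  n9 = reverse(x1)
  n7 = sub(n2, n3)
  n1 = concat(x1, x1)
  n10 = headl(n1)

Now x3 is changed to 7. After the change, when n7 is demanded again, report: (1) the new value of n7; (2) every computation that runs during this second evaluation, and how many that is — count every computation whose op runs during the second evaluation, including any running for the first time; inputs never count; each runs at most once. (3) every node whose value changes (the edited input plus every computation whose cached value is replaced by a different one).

First demand of the output computes:
  n2 = headl([0, -9, -8]) = 0
  n3 = mul(-3, 0) = 0
  n7 = sub(0, 0) = 0

After the edit, cleaning proceeds:
  n3: a read changed (x3 -3->7) — executes, giving 0 — identical to its old value.
  n7: dirty, but its reads are unchanged (n2 unchanged, n3 unchanged); cached 0 stands.

Note the absorption at n3: it re-runs yet its value is the same, leaving the output's value untouched.

Demanding n7 again yields 0.
1 computations run: n3.
The nodes whose values change: x3.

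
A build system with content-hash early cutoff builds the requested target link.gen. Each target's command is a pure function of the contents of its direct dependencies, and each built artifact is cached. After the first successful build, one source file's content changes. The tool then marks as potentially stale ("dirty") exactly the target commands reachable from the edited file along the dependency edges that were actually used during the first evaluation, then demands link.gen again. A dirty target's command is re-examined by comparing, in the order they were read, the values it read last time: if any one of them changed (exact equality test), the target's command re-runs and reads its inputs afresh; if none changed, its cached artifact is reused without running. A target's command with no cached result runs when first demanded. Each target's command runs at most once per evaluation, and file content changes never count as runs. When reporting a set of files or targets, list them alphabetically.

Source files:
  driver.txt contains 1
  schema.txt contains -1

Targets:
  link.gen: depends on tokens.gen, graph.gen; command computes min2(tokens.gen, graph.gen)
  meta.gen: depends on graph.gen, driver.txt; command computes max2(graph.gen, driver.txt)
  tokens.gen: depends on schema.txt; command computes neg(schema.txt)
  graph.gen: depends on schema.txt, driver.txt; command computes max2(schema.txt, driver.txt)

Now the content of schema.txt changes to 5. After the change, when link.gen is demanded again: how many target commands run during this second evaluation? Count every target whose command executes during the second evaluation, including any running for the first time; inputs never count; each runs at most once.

First evaluation (everything demanded from the output):
  graph.gen = max2(-1, 1) = 1
  tokens.gen = neg(-1) = 1
  link.gen = min2(1, 1) = 1

Propagation after the edit:
  graph.gen: runs — schema.txt -1->5; result 5.
  tokens.gen: runs — schema.txt -1->5; result -5.
  link.gen: runs — tokens.gen 1->-5; graph.gen 1->5; result -5.

Target commands that run: graph.gen, link.gen, tokens.gen — 3 in total.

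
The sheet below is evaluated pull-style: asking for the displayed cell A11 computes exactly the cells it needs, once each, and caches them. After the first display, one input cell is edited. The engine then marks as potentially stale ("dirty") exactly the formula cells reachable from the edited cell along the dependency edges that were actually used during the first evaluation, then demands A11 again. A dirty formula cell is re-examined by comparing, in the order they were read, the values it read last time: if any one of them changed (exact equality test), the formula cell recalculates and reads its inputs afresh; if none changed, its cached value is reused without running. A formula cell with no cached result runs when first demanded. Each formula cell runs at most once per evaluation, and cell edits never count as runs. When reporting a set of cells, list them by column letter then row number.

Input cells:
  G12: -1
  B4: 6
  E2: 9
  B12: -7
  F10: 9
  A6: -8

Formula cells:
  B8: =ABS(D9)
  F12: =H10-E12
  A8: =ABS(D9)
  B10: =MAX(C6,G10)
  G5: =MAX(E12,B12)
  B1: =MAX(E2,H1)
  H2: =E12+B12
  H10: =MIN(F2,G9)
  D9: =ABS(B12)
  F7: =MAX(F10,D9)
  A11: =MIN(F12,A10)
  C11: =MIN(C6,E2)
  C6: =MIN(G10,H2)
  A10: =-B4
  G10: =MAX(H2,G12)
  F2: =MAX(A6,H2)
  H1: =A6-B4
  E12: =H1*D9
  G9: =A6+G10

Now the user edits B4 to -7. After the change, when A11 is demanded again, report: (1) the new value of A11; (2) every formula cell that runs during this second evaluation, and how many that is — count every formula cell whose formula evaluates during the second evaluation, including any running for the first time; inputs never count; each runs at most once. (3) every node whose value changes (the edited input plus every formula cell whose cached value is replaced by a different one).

First demand of the output computes:
  A10 = -(6) = -6
  D9 = ABS(-7) = 7
  H1 = -8 - 6 = -14
  E12 = -14 * 7 = -98
  H2 = -98 + -7 = -105
  F2 = MAX(-8, -105) = -8
  G10 = MAX(-105, -1) = -1
  G9 = -8 + -1 = -9
  H10 = MIN(-8, -9) = -9
  F12 = -9 - -98 = 89
  A11 = MIN(89, -6) = -6

After the edit, cleaning proceeds:
  A10: a read changed (B4 6->-7) — executes, giving 7.
  H1: a read changed (B4 6->-7) — executes, giving -1.
  E12: a read changed (H1 -14->-1) — executes, giving -7.
  H2: a read changed (E12 -98->-7) — executes, giving -14.
  F2: a read changed (H2 -105->-14) — executes, giving -8 — identical to its old value.
  G10: a read changed (H2 -105->-14) — executes, giving -1 — identical to its old value.
  G9: dirty, but its reads are unchanged (A6 unchanged, G10 unchanged); cached -9 stands.
  H10: dirty, but its reads are unchanged (F2 unchanged, G9 unchanged); cached -9 stands.
  F12: a read changed (E12 -98->-7) — executes, giving -2.
  A11: a read changed (F12 89->-2; A10 -6->7) — executes, giving -2.

Note where the cutoff bites: G9 is checked, finds nothing changed, and keeps its cache.

Demanding A11 again yields -2.
8 formula cells run: A10, A11, E12, F2, F12, G10, H1, H2.
The nodes whose values change: A10, A11, B4, E12, F12, H1, H2.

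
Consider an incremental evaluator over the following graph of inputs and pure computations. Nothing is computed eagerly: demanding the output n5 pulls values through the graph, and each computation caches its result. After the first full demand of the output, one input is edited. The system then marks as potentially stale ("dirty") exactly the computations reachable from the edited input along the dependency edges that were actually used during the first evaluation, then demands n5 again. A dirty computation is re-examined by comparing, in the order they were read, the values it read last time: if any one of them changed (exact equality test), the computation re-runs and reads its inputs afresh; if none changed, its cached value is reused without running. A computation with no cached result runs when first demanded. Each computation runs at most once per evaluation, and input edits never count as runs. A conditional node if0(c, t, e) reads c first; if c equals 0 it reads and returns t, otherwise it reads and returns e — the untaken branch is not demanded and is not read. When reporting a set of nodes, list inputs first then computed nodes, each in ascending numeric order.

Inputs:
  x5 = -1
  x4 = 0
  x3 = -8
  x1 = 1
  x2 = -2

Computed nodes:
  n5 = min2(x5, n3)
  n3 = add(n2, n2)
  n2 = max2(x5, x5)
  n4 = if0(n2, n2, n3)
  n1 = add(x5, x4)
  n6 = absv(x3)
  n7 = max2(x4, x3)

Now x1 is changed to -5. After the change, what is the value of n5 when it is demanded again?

Initial pass — values computed on the first demand:
  n2 = max2(-1, -1) = -1
  n3 = add(-1, -1) = -2
  n5 = min2(-1, -2) = -2

Second demand — change propagation:
  no demanded computation ever read x1, so the edit dirties nothing and nothing runs.

The important point: nothing the output needs ever reads x1, so the edit is invisible to it.

n5 now evaluates to -2.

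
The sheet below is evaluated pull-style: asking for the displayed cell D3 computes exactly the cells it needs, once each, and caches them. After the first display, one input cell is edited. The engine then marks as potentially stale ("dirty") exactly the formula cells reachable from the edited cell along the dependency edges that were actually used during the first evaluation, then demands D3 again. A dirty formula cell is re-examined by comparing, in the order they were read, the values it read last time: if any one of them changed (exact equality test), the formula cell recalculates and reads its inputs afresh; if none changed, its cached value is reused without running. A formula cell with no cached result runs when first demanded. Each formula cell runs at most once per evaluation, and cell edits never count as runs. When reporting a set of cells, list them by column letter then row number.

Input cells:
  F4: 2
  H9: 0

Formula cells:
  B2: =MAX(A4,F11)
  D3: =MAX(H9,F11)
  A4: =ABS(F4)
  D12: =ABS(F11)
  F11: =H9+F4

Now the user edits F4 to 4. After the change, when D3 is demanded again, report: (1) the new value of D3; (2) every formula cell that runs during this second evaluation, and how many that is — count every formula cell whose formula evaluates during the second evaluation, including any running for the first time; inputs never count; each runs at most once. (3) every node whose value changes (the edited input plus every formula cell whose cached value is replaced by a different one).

First demand of the output computes:
  F11 = 0 + 2 = 2
  D3 = MAX(0, 2) = 2

After the edit, cleaning proceeds:
  F11: a read changed (F4 2->4) — executes, giving 4.
  D3: a read changed (F11 2->4) — executes, giving 4.

Demanding D3 again yields 4.
2 formula cells run: D3, F11.
The nodes whose values change: D3, F4, F11.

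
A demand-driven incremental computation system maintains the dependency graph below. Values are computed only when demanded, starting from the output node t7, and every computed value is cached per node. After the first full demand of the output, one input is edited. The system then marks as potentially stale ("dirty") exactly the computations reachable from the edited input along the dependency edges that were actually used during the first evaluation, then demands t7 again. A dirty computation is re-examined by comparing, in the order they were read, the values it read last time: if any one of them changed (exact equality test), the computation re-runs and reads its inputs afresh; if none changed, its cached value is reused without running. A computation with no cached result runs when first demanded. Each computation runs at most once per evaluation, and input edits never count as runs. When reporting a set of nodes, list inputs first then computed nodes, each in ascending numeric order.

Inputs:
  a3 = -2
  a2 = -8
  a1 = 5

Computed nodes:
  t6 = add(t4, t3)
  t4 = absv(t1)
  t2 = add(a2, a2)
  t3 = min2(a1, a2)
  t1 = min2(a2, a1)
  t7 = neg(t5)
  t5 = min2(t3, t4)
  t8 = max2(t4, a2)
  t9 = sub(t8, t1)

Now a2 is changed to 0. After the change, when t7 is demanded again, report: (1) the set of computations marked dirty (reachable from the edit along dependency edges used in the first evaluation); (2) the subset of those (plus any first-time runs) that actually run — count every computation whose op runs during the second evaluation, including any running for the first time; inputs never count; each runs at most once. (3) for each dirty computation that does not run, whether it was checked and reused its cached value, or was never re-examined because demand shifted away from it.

First evaluation (everything demanded from the output):
  t1 = min2(-8, 5) = -8
  t3 = min2(5, -8) = -8
  t4 = absv(-8) = 8
  t5 = min2(-8, 8) = -8
  t7 = neg(-8) = 8

Propagation after the edit:
  t1: runs — a2 -8->0; result 0.
  t3: runs — a2 -8->0; result 0.
  t4: runs — t1 -8->0; result 0.
  t5: runs — t3 -8->0; t4 8->0; result 0.
  t7: runs — t5 -8->0; result 0.

Marked dirty: t1, t3, t4, t5, t7.
Computations that run: t1, t3, t4, t5, t7 — 5 in total.
Every dirty computation ran.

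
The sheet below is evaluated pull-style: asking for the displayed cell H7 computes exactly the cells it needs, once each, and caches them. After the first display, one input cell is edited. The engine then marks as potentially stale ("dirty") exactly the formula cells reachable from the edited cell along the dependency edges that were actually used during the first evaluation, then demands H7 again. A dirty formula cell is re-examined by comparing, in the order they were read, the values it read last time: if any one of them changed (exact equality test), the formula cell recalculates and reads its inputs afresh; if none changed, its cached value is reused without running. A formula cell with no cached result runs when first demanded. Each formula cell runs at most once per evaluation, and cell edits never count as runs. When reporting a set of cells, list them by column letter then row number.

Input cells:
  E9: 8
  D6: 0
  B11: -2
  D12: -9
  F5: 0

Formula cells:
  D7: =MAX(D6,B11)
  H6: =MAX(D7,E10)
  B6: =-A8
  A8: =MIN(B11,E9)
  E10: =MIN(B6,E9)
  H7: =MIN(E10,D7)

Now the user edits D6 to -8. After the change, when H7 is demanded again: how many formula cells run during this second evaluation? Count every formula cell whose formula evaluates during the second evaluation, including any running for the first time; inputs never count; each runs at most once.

First demand of the output computes:
  A8 = MIN(-2, 8) = -2
  B6 = -(-2) = 2
  D7 = MAX(0, -2) = 0
  E10 = MIN(2, 8) = 2
  H7 = MIN(2, 0) = 0

After the edit, cleaning proceeds:
  D7: a read changed (D6 0->-8) — executes, giving -2.
  H7: a read changed (D7 0->-2) — executes, giving -2.

2 formula cells run: D7, H7.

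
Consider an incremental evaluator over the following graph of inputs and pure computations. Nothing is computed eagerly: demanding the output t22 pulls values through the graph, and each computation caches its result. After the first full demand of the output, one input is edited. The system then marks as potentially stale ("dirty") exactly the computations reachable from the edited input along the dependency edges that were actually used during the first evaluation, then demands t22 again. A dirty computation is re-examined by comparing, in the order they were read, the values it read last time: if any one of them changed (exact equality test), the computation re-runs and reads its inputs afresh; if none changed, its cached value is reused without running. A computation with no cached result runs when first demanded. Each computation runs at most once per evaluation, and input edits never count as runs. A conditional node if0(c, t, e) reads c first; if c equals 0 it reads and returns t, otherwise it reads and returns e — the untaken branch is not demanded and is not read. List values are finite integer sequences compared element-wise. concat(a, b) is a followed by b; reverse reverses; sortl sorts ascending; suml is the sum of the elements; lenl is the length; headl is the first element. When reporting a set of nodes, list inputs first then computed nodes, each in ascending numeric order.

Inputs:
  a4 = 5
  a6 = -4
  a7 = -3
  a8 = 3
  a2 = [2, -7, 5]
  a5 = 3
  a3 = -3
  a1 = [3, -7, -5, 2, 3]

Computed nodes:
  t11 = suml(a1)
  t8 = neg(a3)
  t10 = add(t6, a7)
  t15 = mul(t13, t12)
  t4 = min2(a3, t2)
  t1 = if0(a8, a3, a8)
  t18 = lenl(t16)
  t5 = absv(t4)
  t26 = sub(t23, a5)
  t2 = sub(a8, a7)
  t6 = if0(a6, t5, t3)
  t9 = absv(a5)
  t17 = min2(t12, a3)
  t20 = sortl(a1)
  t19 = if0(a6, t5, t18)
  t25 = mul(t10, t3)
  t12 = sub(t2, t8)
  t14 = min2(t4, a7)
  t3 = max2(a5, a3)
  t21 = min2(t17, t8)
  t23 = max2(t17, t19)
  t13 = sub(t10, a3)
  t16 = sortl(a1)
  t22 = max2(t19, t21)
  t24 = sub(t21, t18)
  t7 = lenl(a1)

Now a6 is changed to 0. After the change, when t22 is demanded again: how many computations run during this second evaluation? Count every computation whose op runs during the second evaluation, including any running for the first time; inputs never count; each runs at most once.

Initial pass — values computed on the first demand:
  t2 = sub(3, -3) = 6
  t8 = neg(-3) = 3
  t12 = sub(6, 3) = 3
  t16 = sortl([3, -7, -5, 2, 3]) = [-7, -5, 2, 3, 3]
  t17 = min2(3, -3) = -3
  t18 = lenl([-7, -5, 2, 3, 3]) = 5
  t19 = if0(a6=-4 -> else branch t18) = 5
  t21 = min2(-3, 3) = -3
  t22 = max2(5, -3) = 5

Second demand — change propagation:
  t4: newly demanded (no cache) — executes and yields -3.
  t5: newly demanded (no cache) — executes and yields 3.
  t19: re-runs because a6 -4->0; new result 3.
  t22: re-runs because t19 5->3; new result 3.

The important point: the flipped condition pulls in fresh nodes; t4, t5 run for the first time.

Run set: t4, t5, t19, t22 (4 run).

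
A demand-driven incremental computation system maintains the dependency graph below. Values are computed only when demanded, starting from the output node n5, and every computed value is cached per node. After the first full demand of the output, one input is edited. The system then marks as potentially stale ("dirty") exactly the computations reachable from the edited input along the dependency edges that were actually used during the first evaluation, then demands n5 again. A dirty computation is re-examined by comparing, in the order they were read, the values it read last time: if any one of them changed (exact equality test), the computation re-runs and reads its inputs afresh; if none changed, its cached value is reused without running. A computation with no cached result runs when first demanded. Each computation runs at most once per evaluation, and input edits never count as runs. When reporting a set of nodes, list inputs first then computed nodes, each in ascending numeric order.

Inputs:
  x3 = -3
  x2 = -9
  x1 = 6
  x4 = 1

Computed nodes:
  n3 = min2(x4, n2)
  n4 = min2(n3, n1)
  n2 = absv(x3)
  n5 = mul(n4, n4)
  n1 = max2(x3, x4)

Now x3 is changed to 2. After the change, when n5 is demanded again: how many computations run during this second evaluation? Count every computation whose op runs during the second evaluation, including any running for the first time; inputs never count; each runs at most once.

First evaluation (everything demanded from the output):
  n1 = max2(-3, 1) = 1
  n2 = absv(-3) = 3
  n3 = min2(1, 3) = 1
  n4 = min2(1, 1) = 1
  n5 = mul(1, 1) = 1

Propagation after the edit:
  n1: runs — x3 -3->2; result 2.
  n2: runs — x3 -3->2; result 2.
  n3: runs — n2 3->2; result 1 (same value as before).
  n4: runs — n1 1->2; result 1 (same value as before).
  n5: checked — values it read are unchanged (n4 unchanged, n4 unchanged); reused cached 1 without running.

Key observation: the cutoff stops propagation at n5 — its inputs' values are unchanged, so it reuses its cache.

Computations that run: n1, n2, n3, n4 — 4 in total.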